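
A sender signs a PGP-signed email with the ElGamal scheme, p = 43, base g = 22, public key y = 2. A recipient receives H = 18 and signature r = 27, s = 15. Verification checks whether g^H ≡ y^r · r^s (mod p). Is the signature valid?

Left side g^H mod p:
22^2 = 484 ≡ 11
22^4 ≡ 11^2 = 121 ≡ 35
22^8 ≡ 35^2 = 1225 ≡ 21
22^16 ≡ 21^2 = 441 ≡ 11
18 = 16 + 2, so 22^18 ≡ 11·11 ≡ 35 (mod 43)
Right side y^r · r^s mod p:
2^2 = 4
2^4 ≡ 4^2 = 16
2^8 ≡ 16^2 = 256 ≡ 41
2^16 ≡ 41^2 = 1681 ≡ 4
27 = 16 + 8 + 2 + 1, so 2^27 ≡ 4·41·4·2 ≡ 22 (mod 43)
27^2 = 729 ≡ 41
27^4 ≡ 41^2 = 1681 ≡ 4
27^8 ≡ 4^2 = 16
15 = 8 + 4 + 2 + 1, so 27^15 ≡ 16·4·41·27 ≡ 27 (mod 43)
22·27 = 594 ≡ 35 (mod 43)
35 ≡ 35 (mod 43), so the signature is genuine.

valid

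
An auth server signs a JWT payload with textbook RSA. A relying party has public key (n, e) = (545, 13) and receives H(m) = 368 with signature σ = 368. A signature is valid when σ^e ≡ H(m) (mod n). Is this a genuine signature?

σ^13 mod 545 = 368
368 = H(m), so the signature checks out.

genuine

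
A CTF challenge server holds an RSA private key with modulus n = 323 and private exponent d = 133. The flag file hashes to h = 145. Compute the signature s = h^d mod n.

h^2 ≡ 145^2 = 21025 ≡ 30
h^4 ≡ 30^2 = 900 ≡ 254
h^8 ≡ 254^2 = 64516 ≡ 239
h^16 ≡ 239^2 = 57121 ≡ 273
h^32 ≡ 273^2 = 74529 ≡ 239
h^64 ≡ 239^2 = 57121 ≡ 273
h^128 ≡ 273^2 = 74529 ≡ 239
133 = 128 + 4 + 1, so h^133 ≡ 239·254·145 ≡ 297 (mod 323)

297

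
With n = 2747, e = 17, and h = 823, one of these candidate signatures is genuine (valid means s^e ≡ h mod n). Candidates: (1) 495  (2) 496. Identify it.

1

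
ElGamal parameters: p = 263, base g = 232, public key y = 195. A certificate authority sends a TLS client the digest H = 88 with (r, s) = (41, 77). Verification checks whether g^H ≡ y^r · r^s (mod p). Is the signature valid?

Left side g^H mod p:
Squares mod 263: 232^1≡232, 232^2≡172, 232^4≡128, 232^8≡78, 232^16≡35, 232^32≡173, 232^64≡210
88 = 64 + 16 + 8, so 232^88 ≡ 210·35·78 ≡ 223 (mod 263)
Right side y^r · r^s mod p:
Squares mod 263: 195^1≡195, 195^2≡153, 195^4≡2, 195^8≡4, 195^16≡16, 195^32≡256
41 = 32 + 8 + 1, so 195^41 ≡ 256·4·195 ≡ 63 (mod 263)
Squares mod 263: 41^1≡41, 41^2≡103, 41^4≡89, 41^8≡31, 41^16≡172, 41^32≡128, 41^64≡78
77 = 64 + 8 + 4 + 1, so 41^77 ≡ 78·31·89·41 ≡ 158 (mod 263)
63·158 = 9954 ≡ 223 (mod 263)
223 ≡ 223 (mod 263), so the signature is genuine.

valid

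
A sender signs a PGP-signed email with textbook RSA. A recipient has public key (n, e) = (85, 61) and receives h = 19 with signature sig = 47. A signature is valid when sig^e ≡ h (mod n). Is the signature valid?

invalid

sig^2 ≡ 47^2 = 2209 ≡ 84
sig^4 ≡ 84^2 = 7056 ≡ 1
sig^8 ≡ 1^2 = 1
sig^16 ≡ 1^2 = 1
sig^32 ≡ 1^2 = 1
61 = 32 + 16 + 8 + 4 + 1, so sig^61 ≡ 1·1·1·1·47 ≡ 47 (mod 85)
47 ≠ 19, so verification fails.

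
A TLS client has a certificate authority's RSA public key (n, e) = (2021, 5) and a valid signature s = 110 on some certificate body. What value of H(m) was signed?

Squares mod 2021: s^1≡110, s^2≡1995, s^4≡676
5 = 4 + 1, so s^5 ≡ 676·110 ≡ 1604 (mod 2021)

1604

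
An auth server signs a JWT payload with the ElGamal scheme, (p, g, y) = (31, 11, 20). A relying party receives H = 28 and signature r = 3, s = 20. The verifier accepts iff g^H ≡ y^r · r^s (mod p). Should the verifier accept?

accept

Left side g^H mod p:
11^2 = 121 ≡ 28
11^4 ≡ 28^2 = 784 ≡ 9
11^8 ≡ 9^2 = 81 ≡ 19
11^16 ≡ 19^2 = 361 ≡ 20
28 = 16 + 8 + 4, so 11^28 ≡ 20·19·9 ≡ 10 (mod 31)
Right side y^r · r^s mod p:
20^2 = 400 ≡ 28
3 = 2 + 1, so 20^3 ≡ 28·20 ≡ 2 (mod 31)
3^2 = 9
3^4 ≡ 9^2 = 81 ≡ 19
3^8 ≡ 19^2 = 361 ≡ 20
3^16 ≡ 20^2 = 400 ≡ 28
20 = 16 + 4, so 3^20 ≡ 28·19 ≡ 5 (mod 31)
2·5 = 10 ≡ 10 (mod 31)
10 ≡ 10 (mod 31), so the signature is genuine.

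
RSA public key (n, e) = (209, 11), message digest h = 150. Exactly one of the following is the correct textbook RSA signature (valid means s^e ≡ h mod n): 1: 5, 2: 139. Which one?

2

Candidate 1: 5^2 = 25; 5^4 ≡ 25^2 = 625 ≡ 207; 5^8 ≡ 207^2 = 42849 ≡ 4; 11 = 8 + 2 + 1, so 5^11 ≡ 4·25·5 ≡ 82 (mod 209)
Candidate 2: 139^2 = 19321 ≡ 93; 139^4 ≡ 93^2 = 8649 ≡ 80; 139^8 ≡ 80^2 = 6400 ≡ 130; 11 = 8 + 2 + 1, so 139^11 ≡ 130·93·139 ≡ 150 (mod 209)
  → matches h = 150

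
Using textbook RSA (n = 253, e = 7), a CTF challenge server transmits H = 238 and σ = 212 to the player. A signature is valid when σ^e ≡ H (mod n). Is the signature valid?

σ^2 ≡ 212^2 = 44944 ≡ 163
σ^4 ≡ 163^2 = 26569 ≡ 4
7 = 4 + 2 + 1, so σ^7 ≡ 4·163·212 ≡ 86 (mod 253)
86 ≠ 238, so verification fails.

invalid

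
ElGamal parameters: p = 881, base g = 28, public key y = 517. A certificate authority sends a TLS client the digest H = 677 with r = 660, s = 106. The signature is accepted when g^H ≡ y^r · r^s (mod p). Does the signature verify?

does not verify

Left side g^H mod p:
Squares mod 881: 28^1≡28, 28^2≡784, 28^4≡599, 28^8≡234, 28^16≡134, 28^32≡336, 28^64≡128, 28^128≡526, 28^256≡42, 28^512≡2
677 = 512 + 128 + 32 + 4 + 1, so 28^677 ≡ 2·526·336·599·28 ≡ 136 (mod 881)
Right side y^r · r^s mod p:
Squares mod 881: 517^1≡517, 517^2≡346, 517^4≡781, 517^8≡309, 517^16≡333, 517^32≡764, 517^64≡474, 517^128≡21, 517^256≡441, 517^512≡661
660 = 512 + 128 + 16 + 4, so 517^660 ≡ 661·21·333·781 ≡ 494 (mod 881)
Squares mod 881: 660^1≡660, 660^2≡386, 660^4≡107, 660^8≡877, 660^16≡16, 660^32≡256, 660^64≡342
106 = 64 + 32 + 8 + 2, so 660^106 ≡ 342·256·877·386 ≡ 352 (mod 881)
494·352 = 173888 ≡ 331 (mod 881)
136 ≠ 331, so verification fails.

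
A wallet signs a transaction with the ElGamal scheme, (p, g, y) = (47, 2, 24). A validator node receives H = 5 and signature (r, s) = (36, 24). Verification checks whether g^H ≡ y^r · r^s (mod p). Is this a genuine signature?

Left side g^H mod p:
2^2 = 4
2^4 ≡ 4^2 = 16
5 = 4 + 1, so 2^5 ≡ 16·2 ≡ 32 (mod 47)
Right side y^r · r^s mod p:
24^2 = 576 ≡ 12
24^4 ≡ 12^2 = 144 ≡ 3
24^8 ≡ 3^2 = 9
24^16 ≡ 9^2 = 81 ≡ 34
24^32 ≡ 34^2 = 1156 ≡ 28
36 = 32 + 4, so 24^36 ≡ 28·3 ≡ 37 (mod 47)
36^2 = 1296 ≡ 27
36^4 ≡ 27^2 = 729 ≡ 24
36^8 ≡ 24^2 = 576 ≡ 12
36^16 ≡ 12^2 = 144 ≡ 3
24 = 16 + 8, so 36^24 ≡ 3·12 ≡ 36 (mod 47)
37·36 = 1332 ≡ 16 (mod 47)
32 ≠ 16, so verification fails.

forged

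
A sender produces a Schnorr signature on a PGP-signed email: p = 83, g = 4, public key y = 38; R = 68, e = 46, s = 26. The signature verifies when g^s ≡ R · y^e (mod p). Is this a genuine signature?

genuine

g^s mod p:
Squares mod 83: 4^1≡4, 4^2≡16, 4^4≡7, 4^8≡49, 4^16≡77
26 = 16 + 8 + 2, so 4^26 ≡ 77·49·16 ≡ 27 (mod 83)
R · y^e mod p:
Squares mod 83: 38^1≡38, 38^2≡33, 38^4≡10, 38^8≡17, 38^16≡40, 38^32≡23
46 = 32 + 8 + 4 + 2, so 38^46 ≡ 23·17·10·33 ≡ 48 (mod 83)
68·48 = 3264 ≡ 27 (mod 83)
27 ≡ 27 (mod 83); signature holds.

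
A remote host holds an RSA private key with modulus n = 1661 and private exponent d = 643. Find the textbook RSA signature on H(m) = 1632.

735

(H(m))^643 mod 1661 = 735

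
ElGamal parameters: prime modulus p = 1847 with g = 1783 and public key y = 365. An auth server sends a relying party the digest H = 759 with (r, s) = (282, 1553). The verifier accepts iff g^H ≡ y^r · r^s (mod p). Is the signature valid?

valid

Left side g^H mod p:
1783^2 = 3179089 ≡ 402
1783^4 ≡ 402^2 = 161604 ≡ 915
1783^8 ≡ 915^2 = 837225 ≡ 534
1783^16 ≡ 534^2 = 285156 ≡ 718
1783^32 ≡ 718^2 = 515524 ≡ 211
1783^64 ≡ 211^2 = 44521 ≡ 193
1783^128 ≡ 193^2 = 37249 ≡ 309
1783^256 ≡ 309^2 = 95481 ≡ 1284
1783^512 ≡ 1284^2 = 1648656 ≡ 1132
759 = 512 + 128 + 64 + 32 + 16 + 4 + 2 + 1, so 1783^759 ≡ 1132·309·193·211·718·915·402·1783 ≡ 868 (mod 1847)
Right side y^r · r^s mod p:
365^2 = 133225 ≡ 241
365^4 ≡ 241^2 = 58081 ≡ 824
365^8 ≡ 824^2 = 678976 ≡ 1127
365^16 ≡ 1127^2 = 1270129 ≡ 1240
365^32 ≡ 1240^2 = 1537600 ≡ 896
365^64 ≡ 896^2 = 802816 ≡ 1218
365^128 ≡ 1218^2 = 1483524 ≡ 383
365^256 ≡ 383^2 = 146689 ≡ 776
282 = 256 + 16 + 8 + 2, so 365^282 ≡ 776·1240·1127·241 ≡ 935 (mod 1847)
282^2 = 79524 ≡ 103
282^4 ≡ 103^2 = 10609 ≡ 1374
282^8 ≡ 1374^2 = 1887876 ≡ 242
282^16 ≡ 242^2 = 58564 ≡ 1307
282^32 ≡ 1307^2 = 1708249 ≡ 1621
282^64 ≡ 1621^2 = 2627641 ≡ 1207
282^128 ≡ 1207^2 = 1456849 ≡ 1413
282^256 ≡ 1413^2 = 1996569 ≡ 1809
282^512 ≡ 1809^2 = 3272481 ≡ 1444
282^1024 ≡ 1444^2 = 2085136 ≡ 1720
1553 = 1024 + 512 + 16 + 1, so 282^1553 ≡ 1720·1444·1307·282 ≡ 477 (mod 1847)
935·477 = 445995 ≡ 868 (mod 1847)
868 ≡ 868 (mod 1847), so the signature is genuine.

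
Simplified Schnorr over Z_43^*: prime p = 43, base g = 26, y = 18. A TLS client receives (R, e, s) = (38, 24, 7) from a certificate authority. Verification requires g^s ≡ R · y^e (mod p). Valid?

no

g^s mod p:
26^7 mod 43 = 7
R · y^e mod p:
18^24 mod 43 = 16
38·16 = 608 ≡ 6 (mod 43)
7 ≠ 6; the check fails.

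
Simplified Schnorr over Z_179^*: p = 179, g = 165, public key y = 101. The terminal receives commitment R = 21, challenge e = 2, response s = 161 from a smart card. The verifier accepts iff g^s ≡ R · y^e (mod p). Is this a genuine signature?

genuine

g^s mod p:
165^2 = 27225 ≡ 17
165^4 ≡ 17^2 = 289 ≡ 110
165^8 ≡ 110^2 = 12100 ≡ 107
165^16 ≡ 107^2 = 11449 ≡ 172
165^32 ≡ 172^2 = 29584 ≡ 49
165^64 ≡ 49^2 = 2401 ≡ 74
165^128 ≡ 74^2 = 5476 ≡ 106
161 = 128 + 32 + 1, so 165^161 ≡ 106·49·165 ≡ 137 (mod 179)
R · y^e mod p:
101^2 = 10201 ≡ 177
21·177 = 3717 ≡ 137 (mod 179)
137 ≡ 137 (mod 179); signature holds.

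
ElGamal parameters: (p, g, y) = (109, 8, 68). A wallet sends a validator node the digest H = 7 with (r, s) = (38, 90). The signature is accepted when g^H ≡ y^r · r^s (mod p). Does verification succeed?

fails

Left side g^H mod p:
Squares mod 109: 8^1≡8, 8^2≡64, 8^4≡63
7 = 4 + 2 + 1, so 8^7 ≡ 63·64·8 ≡ 101 (mod 109)
Right side y^r · r^s mod p:
Squares mod 109: 68^1≡68, 68^2≡46, 68^4≡45, 68^8≡63, 68^16≡45, 68^32≡63
38 = 32 + 4 + 2, so 68^38 ≡ 63·45·46 ≡ 46 (mod 109)
Squares mod 109: 38^1≡38, 38^2≡27, 38^4≡75, 38^8≡66, 38^16≡105, 38^32≡16, 38^64≡38
90 = 64 + 16 + 8 + 2, so 38^90 ≡ 38·105·66·27 ≡ 1 (mod 109)
46·1 = 46 ≡ 46 (mod 109)
101 ≠ 46, so verification fails.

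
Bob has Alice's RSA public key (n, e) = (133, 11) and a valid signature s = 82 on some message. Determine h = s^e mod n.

17

s^2 ≡ 82^2 = 6724 ≡ 74
s^4 ≡ 74^2 = 5476 ≡ 23
s^8 ≡ 23^2 = 529 ≡ 130
11 = 8 + 2 + 1, so s^11 ≡ 130·74·82 ≡ 17 (mod 133)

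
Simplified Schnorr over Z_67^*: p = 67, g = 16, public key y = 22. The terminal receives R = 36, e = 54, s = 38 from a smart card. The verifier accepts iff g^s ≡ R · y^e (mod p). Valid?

yes

g^s mod p:
16^38 mod 67 = 26
R · y^e mod p:
22^54 mod 67 = 64
36·64 = 2304 ≡ 26 (mod 67)
26 ≡ 26 (mod 67); signature holds.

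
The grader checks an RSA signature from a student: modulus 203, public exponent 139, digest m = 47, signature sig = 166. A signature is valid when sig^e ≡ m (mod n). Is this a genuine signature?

Squares mod 203: sig^1≡166, sig^2≡151, sig^4≡65, sig^8≡165, sig^16≡23, sig^32≡123, sig^64≡107, sig^128≡81
139 = 128 + 8 + 2 + 1, so sig^139 ≡ 81·165·151·166 ≡ 47 (mod 203)
sig^139 mod 203 = 47 matches m.

genuine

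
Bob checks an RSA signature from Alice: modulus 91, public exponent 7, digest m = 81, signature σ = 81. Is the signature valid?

valid

σ^2 ≡ 81^2 = 6561 ≡ 9
σ^4 ≡ 9^2 = 81
7 = 4 + 2 + 1, so σ^7 ≡ 81·9·81 ≡ 81 (mod 91)
81 = m, so the signature checks out.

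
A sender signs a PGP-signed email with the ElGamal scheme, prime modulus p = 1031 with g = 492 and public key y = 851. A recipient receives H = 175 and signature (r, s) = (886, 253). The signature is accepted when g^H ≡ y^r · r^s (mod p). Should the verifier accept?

accept

Left side g^H mod p:
492^2 = 242064 ≡ 810
492^4 ≡ 810^2 = 656100 ≡ 384
492^8 ≡ 384^2 = 147456 ≡ 23
492^16 ≡ 23^2 = 529
492^32 ≡ 529^2 = 279841 ≡ 440
492^64 ≡ 440^2 = 193600 ≡ 803
492^128 ≡ 803^2 = 644809 ≡ 434
175 = 128 + 32 + 8 + 4 + 2 + 1, so 492^175 ≡ 434·440·23·384·810·492 ≡ 814 (mod 1031)
Right side y^r · r^s mod p:
851^2 = 724201 ≡ 439
851^4 ≡ 439^2 = 192721 ≡ 955
851^8 ≡ 955^2 = 912025 ≡ 621
851^16 ≡ 621^2 = 385641 ≡ 47
851^32 ≡ 47^2 = 2209 ≡ 147
851^64 ≡ 147^2 = 21609 ≡ 989
851^128 ≡ 989^2 = 978121 ≡ 733
851^256 ≡ 733^2 = 537289 ≡ 138
851^512 ≡ 138^2 = 19044 ≡ 486
886 = 512 + 256 + 64 + 32 + 16 + 4 + 2, so 851^886 ≡ 486·138·989·147·47·955·439 ≡ 542 (mod 1031)
886^2 = 784996 ≡ 405
886^4 ≡ 405^2 = 164025 ≡ 96
886^8 ≡ 96^2 = 9216 ≡ 968
886^16 ≡ 968^2 = 937024 ≡ 876
886^32 ≡ 876^2 = 767376 ≡ 312
886^64 ≡ 312^2 = 97344 ≡ 430
886^128 ≡ 430^2 = 184900 ≡ 351
253 = 128 + 64 + 32 + 16 + 8 + 4 + 1, so 886^253 ≡ 351·430·312·876·968·96·886 ≡ 945 (mod 1031)
542·945 = 512190 ≡ 814 (mod 1031)
814 ≡ 814 (mod 1031), so the signature is genuine.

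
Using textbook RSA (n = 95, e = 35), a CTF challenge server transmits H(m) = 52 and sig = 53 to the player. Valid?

sig^2 ≡ 53^2 = 2809 ≡ 54
sig^4 ≡ 54^2 = 2916 ≡ 66
sig^8 ≡ 66^2 = 4356 ≡ 81
sig^16 ≡ 81^2 = 6561 ≡ 6
sig^32 ≡ 6^2 = 36
35 = 32 + 2 + 1, so sig^35 ≡ 36·54·53 ≡ 52 (mod 95)
Since 52 equals the digest 52, verification succeeds.

yes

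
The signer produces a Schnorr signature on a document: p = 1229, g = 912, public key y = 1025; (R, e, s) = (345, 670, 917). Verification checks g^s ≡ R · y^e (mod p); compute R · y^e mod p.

241

Squares mod 1229: 1025^1≡1025, 1025^2≡1059, 1025^4≡633, 1025^8≡35, 1025^16≡1225, 1025^32≡16, 1025^64≡256, 1025^128≡399, 1025^256≡660, 1025^512≡534
670 = 512 + 128 + 16 + 8 + 4 + 2, so 1025^670 ≡ 534·399·1225·35·633·1059 ≡ 218 (mod 1229)
R · y^e ≡ 345·218 = 75210 ≡ 241 (mod 1229)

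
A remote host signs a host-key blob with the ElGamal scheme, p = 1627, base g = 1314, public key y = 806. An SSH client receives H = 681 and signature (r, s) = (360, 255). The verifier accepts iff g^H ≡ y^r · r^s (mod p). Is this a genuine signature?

genuine

Left side g^H mod p:
1314^681 mod 1627 = 284
Right side y^r · r^s mod p:
806^360 mod 1627 = 1505
360^255 mod 1627 = 1598
1505·1598 = 2404990 ≡ 284 (mod 1627)
284 ≡ 284 (mod 1627), so the signature is genuine.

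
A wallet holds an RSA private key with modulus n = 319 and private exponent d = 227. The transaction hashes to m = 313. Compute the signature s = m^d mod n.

190

m^2 ≡ 313^2 = 97969 ≡ 36
m^4 ≡ 36^2 = 1296 ≡ 20
m^8 ≡ 20^2 = 400 ≡ 81
m^16 ≡ 81^2 = 6561 ≡ 181
m^32 ≡ 181^2 = 32761 ≡ 223
m^64 ≡ 223^2 = 49729 ≡ 284
m^128 ≡ 284^2 = 80656 ≡ 268
227 = 128 + 64 + 32 + 2 + 1, so m^227 ≡ 268·284·223·36·313 ≡ 190 (mod 319)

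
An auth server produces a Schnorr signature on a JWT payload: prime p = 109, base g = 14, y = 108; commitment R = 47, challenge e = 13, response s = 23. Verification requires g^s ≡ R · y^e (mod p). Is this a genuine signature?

g^s mod p:
Squares mod 109: 14^1≡14, 14^2≡87, 14^4≡48, 14^8≡15, 14^16≡7
23 = 16 + 4 + 2 + 1, so 14^23 ≡ 7·48·87·14 ≡ 62 (mod 109)
R · y^e mod p:
Squares mod 109: 108^1≡108, 108^2≡1, 108^4≡1, 108^8≡1
13 = 8 + 4 + 1, so 108^13 ≡ 1·1·108 ≡ 108 (mod 109)
47·108 = 5076 ≡ 62 (mod 109)
62 ≡ 62 (mod 109); signature holds.

genuine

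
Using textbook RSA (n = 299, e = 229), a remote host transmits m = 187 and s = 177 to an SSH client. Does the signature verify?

s^2 ≡ 177^2 = 31329 ≡ 233
s^4 ≡ 233^2 = 54289 ≡ 170
s^8 ≡ 170^2 = 28900 ≡ 196
s^16 ≡ 196^2 = 38416 ≡ 144
s^32 ≡ 144^2 = 20736 ≡ 105
s^64 ≡ 105^2 = 11025 ≡ 261
s^128 ≡ 261^2 = 68121 ≡ 248
229 = 128 + 64 + 32 + 4 + 1, so s^229 ≡ 248·261·105·170·177 ≡ 8 (mod 299)
The recovered value 8 does not match the digest 187.

does not verify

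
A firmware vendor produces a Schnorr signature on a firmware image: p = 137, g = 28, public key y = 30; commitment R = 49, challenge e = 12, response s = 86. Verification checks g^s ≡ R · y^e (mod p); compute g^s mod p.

28^2 = 784 ≡ 99
28^4 ≡ 99^2 = 9801 ≡ 74
28^8 ≡ 74^2 = 5476 ≡ 133
28^16 ≡ 133^2 = 17689 ≡ 16
28^32 ≡ 16^2 = 256 ≡ 119
28^64 ≡ 119^2 = 14161 ≡ 50
86 = 64 + 16 + 4 + 2, so 28^86 ≡ 50·16·74·99 ≡ 77 (mod 137)

77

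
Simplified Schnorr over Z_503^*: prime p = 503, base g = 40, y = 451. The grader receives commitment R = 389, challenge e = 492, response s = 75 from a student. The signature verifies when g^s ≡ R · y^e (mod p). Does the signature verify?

g^s mod p:
Squares mod 503: 40^1≡40, 40^2≡91, 40^4≡233, 40^8≡468, 40^16≡219, 40^32≡176, 40^64≡293
75 = 64 + 8 + 2 + 1, so 40^75 ≡ 293·468·91·40 ≡ 436 (mod 503)
R · y^e mod p:
Squares mod 503: 451^1≡451, 451^2≡189, 451^4≡8, 451^8≡64, 451^16≡72, 451^32≡154, 451^64≡75, 451^128≡92, 451^256≡416
492 = 256 + 128 + 64 + 32 + 8 + 4, so 451^492 ≡ 416·92·75·154·64·8 ≡ 21 (mod 503)
389·21 = 8169 ≡ 121 (mod 503)
436 ≠ 121; the check fails.

does not verify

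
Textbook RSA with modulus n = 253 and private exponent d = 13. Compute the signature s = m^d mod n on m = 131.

m^2 ≡ 131^2 = 17161 ≡ 210
m^4 ≡ 210^2 = 44100 ≡ 78
m^8 ≡ 78^2 = 6084 ≡ 12
13 = 8 + 4 + 1, so m^13 ≡ 12·78·131 ≡ 164 (mod 253)

164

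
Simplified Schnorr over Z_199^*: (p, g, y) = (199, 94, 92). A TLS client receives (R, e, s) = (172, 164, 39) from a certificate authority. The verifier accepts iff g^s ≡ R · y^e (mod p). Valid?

yes

g^s mod p:
94^2 = 8836 ≡ 80
94^4 ≡ 80^2 = 6400 ≡ 32
94^8 ≡ 32^2 = 1024 ≡ 29
94^16 ≡ 29^2 = 841 ≡ 45
94^32 ≡ 45^2 = 2025 ≡ 35
39 = 32 + 4 + 2 + 1, so 94^39 ≡ 35·32·80·94 ≡ 123 (mod 199)
R · y^e mod p:
92^2 = 8464 ≡ 106
92^4 ≡ 106^2 = 11236 ≡ 92
92^8 ≡ 92^2 = 8464 ≡ 106
92^16 ≡ 106^2 = 11236 ≡ 92
92^32 ≡ 92^2 = 8464 ≡ 106
92^64 ≡ 106^2 = 11236 ≡ 92
92^128 ≡ 92^2 = 8464 ≡ 106
164 = 128 + 32 + 4, so 92^164 ≡ 106·106·92 ≡ 106 (mod 199)
172·106 = 18232 ≡ 123 (mod 199)
123 ≡ 123 (mod 199); signature holds.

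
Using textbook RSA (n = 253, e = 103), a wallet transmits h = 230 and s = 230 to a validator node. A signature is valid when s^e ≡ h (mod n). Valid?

yes

Squares mod 253: s^1≡230, s^2≡23, s^4≡23, s^8≡23, s^16≡23, s^32≡23, s^64≡23
103 = 64 + 32 + 4 + 2 + 1, so s^103 ≡ 23·23·23·23·230 ≡ 230 (mod 253)
s^103 mod 253 = 230 matches h.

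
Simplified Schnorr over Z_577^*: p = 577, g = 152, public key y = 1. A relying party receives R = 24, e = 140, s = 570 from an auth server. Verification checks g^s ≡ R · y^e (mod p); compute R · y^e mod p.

24

Squares mod 577: 1^1≡1, 1^2≡1, 1^4≡1, 1^8≡1, 1^16≡1, 1^32≡1, 1^64≡1, 1^128≡1
140 = 128 + 8 + 4, so 1^140 ≡ 1·1·1 ≡ 1 (mod 577)
R · y^e ≡ 24·1 = 24 ≡ 24 (mod 577)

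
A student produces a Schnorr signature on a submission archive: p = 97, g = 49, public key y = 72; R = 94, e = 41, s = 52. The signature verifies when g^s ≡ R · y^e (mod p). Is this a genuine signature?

g^s mod p:
49^52 mod 97 = 91
R · y^e mod p:
72^41 mod 97 = 2
94·2 = 188 ≡ 91 (mod 97)
91 ≡ 91 (mod 97); signature holds.

genuine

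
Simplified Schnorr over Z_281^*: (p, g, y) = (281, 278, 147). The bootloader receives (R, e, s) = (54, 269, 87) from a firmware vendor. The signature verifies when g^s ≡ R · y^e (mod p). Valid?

no

g^s mod p:
Squares mod 281: 278^1≡278, 278^2≡9, 278^4≡81, 278^8≡98, 278^16≡50, 278^32≡252, 278^64≡279
87 = 64 + 16 + 4 + 2 + 1, so 278^87 ≡ 279·50·81·9·278 ≡ 82 (mod 281)
R · y^e mod p:
Squares mod 281: 147^1≡147, 147^2≡253, 147^4≡222, 147^8≡109, 147^16≡79, 147^32≡59, 147^64≡109, 147^128≡79, 147^256≡59
269 = 256 + 8 + 4 + 1, so 147^269 ≡ 59·109·222·147 ≡ 189 (mod 281)
54·189 = 10206 ≡ 90 (mod 281)
82 ≠ 90; the check fails.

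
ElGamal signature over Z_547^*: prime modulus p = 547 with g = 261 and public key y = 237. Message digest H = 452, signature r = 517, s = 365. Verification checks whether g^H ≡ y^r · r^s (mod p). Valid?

Left side g^H mod p:
Squares mod 547: 261^1≡261, 261^2≡293, 261^4≡517, 261^8≡353, 261^16≡440, 261^32≡509, 261^64≡350, 261^128≡519, 261^256≡237
452 = 256 + 128 + 64 + 4, so 261^452 ≡ 237·519·350·517 ≡ 46 (mod 547)
Right side y^r · r^s mod p:
Squares mod 547: 237^1≡237, 237^2≡375, 237^4≡46, 237^8≡475, 237^16≡261, 237^32≡293, 237^64≡517, 237^128≡353, 237^256≡440, 237^512≡509
517 = 512 + 4 + 1, so 237^517 ≡ 509·46·237 ≡ 350 (mod 547)
Squares mod 547: 517^1≡517, 517^2≡353, 517^4≡440, 517^8≡509, 517^16≡350, 517^32≡519, 517^64≡237, 517^128≡375, 517^256≡46
365 = 256 + 64 + 32 + 8 + 4 + 1, so 517^365 ≡ 46·237·519·509·440·517 ≡ 517 (mod 547)
350·517 = 180950 ≡ 440 (mod 547)
46 ≠ 440, so verification fails.

no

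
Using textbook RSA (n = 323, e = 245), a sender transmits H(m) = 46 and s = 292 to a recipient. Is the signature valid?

invalid

s^245 mod 323 = 277
s^245 mod 323 = 277, but H(m) = 46.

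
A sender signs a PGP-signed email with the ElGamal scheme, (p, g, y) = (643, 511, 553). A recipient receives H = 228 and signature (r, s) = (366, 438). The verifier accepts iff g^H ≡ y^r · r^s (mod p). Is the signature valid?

valid

Left side g^H mod p:
511^2 = 261121 ≡ 63
511^4 ≡ 63^2 = 3969 ≡ 111
511^8 ≡ 111^2 = 12321 ≡ 104
511^16 ≡ 104^2 = 10816 ≡ 528
511^32 ≡ 528^2 = 278784 ≡ 365
511^64 ≡ 365^2 = 133225 ≡ 124
511^128 ≡ 124^2 = 15376 ≡ 587
228 = 128 + 64 + 32 + 4, so 511^228 ≡ 587·124·365·111 ≡ 131 (mod 643)
Right side y^r · r^s mod p:
553^2 = 305809 ≡ 384
553^4 ≡ 384^2 = 147456 ≡ 209
553^8 ≡ 209^2 = 43681 ≡ 600
553^16 ≡ 600^2 = 360000 ≡ 563
553^32 ≡ 563^2 = 316969 ≡ 613
553^64 ≡ 613^2 = 375769 ≡ 257
553^128 ≡ 257^2 = 66049 ≡ 463
553^256 ≡ 463^2 = 214369 ≡ 250
366 = 256 + 64 + 32 + 8 + 4 + 2, so 553^366 ≡ 250·257·613·600·209·384 ≡ 9 (mod 643)
366^2 = 133956 ≡ 212
366^4 ≡ 212^2 = 44944 ≡ 577
366^8 ≡ 577^2 = 332929 ≡ 498
366^16 ≡ 498^2 = 248004 ≡ 449
366^32 ≡ 449^2 = 201601 ≡ 342
366^64 ≡ 342^2 = 116964 ≡ 581
366^128 ≡ 581^2 = 337561 ≡ 629
366^256 ≡ 629^2 = 395641 ≡ 196
438 = 256 + 128 + 32 + 16 + 4 + 2, so 366^438 ≡ 196·629·342·449·577·212 ≡ 86 (mod 643)
9·86 = 774 ≡ 131 (mod 643)
131 ≡ 131 (mod 643), so the signature is genuine.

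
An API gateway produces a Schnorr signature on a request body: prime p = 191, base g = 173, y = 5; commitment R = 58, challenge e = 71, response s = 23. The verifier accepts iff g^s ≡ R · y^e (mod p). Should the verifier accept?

g^s mod p:
Squares mod 191: 173^1≡173, 173^2≡133, 173^4≡117, 173^8≡128, 173^16≡149
23 = 16 + 4 + 2 + 1, so 173^23 ≡ 149·117·133·173 ≡ 44 (mod 191)
R · y^e mod p:
Squares mod 191: 5^1≡5, 5^2≡25, 5^4≡52, 5^8≡30, 5^16≡136, 5^32≡160, 5^64≡6
71 = 64 + 4 + 2 + 1, so 5^71 ≡ 6·52·25·5 ≡ 36 (mod 191)
58·36 = 2088 ≡ 178 (mod 191)
44 ≠ 178; the check fails.

reject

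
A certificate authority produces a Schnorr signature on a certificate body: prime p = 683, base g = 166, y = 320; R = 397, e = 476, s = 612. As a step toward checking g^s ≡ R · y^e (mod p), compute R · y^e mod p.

320^2 = 102400 ≡ 633
320^4 ≡ 633^2 = 400689 ≡ 451
320^8 ≡ 451^2 = 203401 ≡ 550
320^16 ≡ 550^2 = 302500 ≡ 614
320^32 ≡ 614^2 = 376996 ≡ 663
320^64 ≡ 663^2 = 439569 ≡ 400
320^128 ≡ 400^2 = 160000 ≡ 178
320^256 ≡ 178^2 = 31684 ≡ 266
476 = 256 + 128 + 64 + 16 + 8 + 4, so 320^476 ≡ 266·178·400·614·550·451 ≡ 249 (mod 683)
R · y^e ≡ 397·249 = 98853 ≡ 501 (mod 683)

501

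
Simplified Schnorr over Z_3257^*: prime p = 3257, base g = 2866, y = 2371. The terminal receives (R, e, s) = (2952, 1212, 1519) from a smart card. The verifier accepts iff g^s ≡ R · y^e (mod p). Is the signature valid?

g^s mod p:
2866^2 = 8213956 ≡ 3059
2866^4 ≡ 3059^2 = 9357481 ≡ 120
2866^8 ≡ 120^2 = 14400 ≡ 1372
2866^16 ≡ 1372^2 = 1882384 ≡ 3095
2866^32 ≡ 3095^2 = 9579025 ≡ 188
2866^64 ≡ 188^2 = 35344 ≡ 2774
2866^128 ≡ 2774^2 = 7695076 ≡ 2042
2866^256 ≡ 2042^2 = 4169764 ≡ 804
2866^512 ≡ 804^2 = 646416 ≡ 1530
2866^1024 ≡ 1530^2 = 2340900 ≡ 2374
1519 = 1024 + 256 + 128 + 64 + 32 + 8 + 4 + 2 + 1, so 2866^1519 ≡ 2374·804·2042·2774·188·1372·120·3059·2866 ≡ 3157 (mod 3257)
R · y^e mod p:
2371^2 = 5621641 ≡ 59
2371^4 ≡ 59^2 = 3481 ≡ 224
2371^8 ≡ 224^2 = 50176 ≡ 1321
2371^16 ≡ 1321^2 = 1745041 ≡ 2546
2371^32 ≡ 2546^2 = 6482116 ≡ 686
2371^64 ≡ 686^2 = 470596 ≡ 1588
2371^128 ≡ 1588^2 = 2521744 ≡ 826
2371^256 ≡ 826^2 = 682276 ≡ 1563
2371^512 ≡ 1563^2 = 2442969 ≡ 219
2371^1024 ≡ 219^2 = 47961 ≡ 2363
1212 = 1024 + 128 + 32 + 16 + 8 + 4, so 2371^1212 ≡ 2363·826·686·2546·1321·224 ≡ 587 (mod 3257)
2952·587 = 1732824 ≡ 100 (mod 3257)
3157 ≠ 100; the check fails.

invalid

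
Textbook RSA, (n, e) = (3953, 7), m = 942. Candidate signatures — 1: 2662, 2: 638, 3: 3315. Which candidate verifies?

Candidate 1: 2662^7 mod 3953 = 2853
Candidate 2: 638^7 mod 3953 = 942
  → matches m = 942
Candidate 3: 3315^7 mod 3953 = 3011

2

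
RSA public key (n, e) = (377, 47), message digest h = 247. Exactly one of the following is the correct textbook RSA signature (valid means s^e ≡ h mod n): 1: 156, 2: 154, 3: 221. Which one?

1

Candidate 1: Squares mod 377: 156^1≡156, 156^2≡208, 156^4≡286, 156^8≡364, 156^16≡169, 156^32≡286; 47 = 32 + 8 + 4 + 2 + 1, so 156^47 ≡ 286·364·286·208·156 ≡ 247 (mod 377)
  → matches h = 247
Candidate 2: Squares mod 377: 154^1≡154, 154^2≡342, 154^4≡94, 154^8≡165, 154^16≡81, 154^32≡152; 47 = 32 + 8 + 4 + 2 + 1, so 154^47 ≡ 152·165·94·342·154 ≡ 266 (mod 377)
Candidate 3: Squares mod 377: 221^1≡221, 221^2≡208, 221^4≡286, 221^8≡364, 221^16≡169, 221^32≡286; 47 = 32 + 8 + 4 + 2 + 1, so 221^47 ≡ 286·364·286·208·221 ≡ 130 (mod 377)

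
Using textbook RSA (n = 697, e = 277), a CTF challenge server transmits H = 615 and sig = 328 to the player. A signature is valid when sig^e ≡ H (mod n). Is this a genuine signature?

forged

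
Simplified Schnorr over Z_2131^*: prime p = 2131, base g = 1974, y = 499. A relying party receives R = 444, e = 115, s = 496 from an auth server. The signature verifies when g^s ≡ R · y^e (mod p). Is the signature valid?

invalid

g^s mod p:
1974^2 = 3896676 ≡ 1208
1974^4 ≡ 1208^2 = 1459264 ≡ 1660
1974^8 ≡ 1660^2 = 2755600 ≡ 217
1974^16 ≡ 217^2 = 47089 ≡ 207
1974^32 ≡ 207^2 = 42849 ≡ 229
1974^64 ≡ 229^2 = 52441 ≡ 1297
1974^128 ≡ 1297^2 = 1682209 ≡ 850
1974^256 ≡ 850^2 = 722500 ≡ 91
496 = 256 + 128 + 64 + 32 + 16, so 1974^496 ≡ 91·850·1297·229·207 ≡ 1018 (mod 2131)
R · y^e mod p:
499^2 = 249001 ≡ 1805
499^4 ≡ 1805^2 = 3258025 ≡ 1857
499^8 ≡ 1857^2 = 3448449 ≡ 491
499^16 ≡ 491^2 = 241081 ≡ 278
499^32 ≡ 278^2 = 77284 ≡ 568
499^64 ≡ 568^2 = 322624 ≡ 843
115 = 64 + 32 + 16 + 2 + 1, so 499^115 ≡ 843·568·278·1805·499 ≡ 217 (mod 2131)
444·217 = 96348 ≡ 453 (mod 2131)
1018 ≠ 453; the check fails.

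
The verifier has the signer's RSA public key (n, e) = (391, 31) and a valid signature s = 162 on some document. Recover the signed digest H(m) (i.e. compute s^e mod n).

Squares mod 391: s^1≡162, s^2≡47, s^4≡254, s^8≡1, s^16≡1
31 = 16 + 8 + 4 + 2 + 1, so s^31 ≡ 1·1·254·47·162 ≡ 70 (mod 391)

70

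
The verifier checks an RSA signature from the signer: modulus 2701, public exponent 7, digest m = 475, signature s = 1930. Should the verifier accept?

accept

s^2 ≡ 1930^2 = 3724900 ≡ 221
s^4 ≡ 221^2 = 48841 ≡ 223
7 = 4 + 2 + 1, so s^7 ≡ 223·221·1930 ≡ 475 (mod 2701)
Since 475 equals the digest 475, verification succeeds.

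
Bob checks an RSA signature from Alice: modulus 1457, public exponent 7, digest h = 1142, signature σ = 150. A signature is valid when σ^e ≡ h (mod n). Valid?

σ^2 ≡ 150^2 = 22500 ≡ 645
σ^4 ≡ 645^2 = 416025 ≡ 780
7 = 4 + 2 + 1, so σ^7 ≡ 780·645·150 ≡ 1142 (mod 1457)
Since 1142 equals the digest 1142, verification succeeds.

yes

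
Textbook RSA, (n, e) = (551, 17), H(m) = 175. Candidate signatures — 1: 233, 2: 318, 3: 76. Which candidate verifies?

1

Candidate 1: 233^17 mod 551 = 175
  → matches H(m) = 175
Candidate 2: 318^17 mod 551 = 376
Candidate 3: 76^17 mod 551 = 171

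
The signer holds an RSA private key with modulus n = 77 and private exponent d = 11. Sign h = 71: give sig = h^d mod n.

71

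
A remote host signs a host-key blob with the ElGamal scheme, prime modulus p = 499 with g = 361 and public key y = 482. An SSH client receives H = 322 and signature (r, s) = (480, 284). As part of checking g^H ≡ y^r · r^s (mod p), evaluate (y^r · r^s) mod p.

132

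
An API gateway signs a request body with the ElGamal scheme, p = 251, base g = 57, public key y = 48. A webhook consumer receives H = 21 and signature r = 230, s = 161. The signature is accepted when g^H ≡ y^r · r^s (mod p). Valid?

yes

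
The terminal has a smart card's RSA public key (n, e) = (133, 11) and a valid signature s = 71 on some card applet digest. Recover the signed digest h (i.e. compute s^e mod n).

127

Squares mod 133: s^1≡71, s^2≡120, s^4≡36, s^8≡99
11 = 8 + 2 + 1, so s^11 ≡ 99·120·71 ≡ 127 (mod 133)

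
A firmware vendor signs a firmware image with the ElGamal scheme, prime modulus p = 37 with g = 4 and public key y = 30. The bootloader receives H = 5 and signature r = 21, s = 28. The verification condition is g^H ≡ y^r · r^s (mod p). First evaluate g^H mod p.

Squares mod 37: 4^1≡4, 4^2≡16, 4^4≡34
5 = 4 + 1, so 4^5 ≡ 34·4 ≡ 25 (mod 37)

25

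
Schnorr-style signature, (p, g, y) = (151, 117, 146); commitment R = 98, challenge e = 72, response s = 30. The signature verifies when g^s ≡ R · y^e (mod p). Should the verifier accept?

reject

g^s mod p:
Squares mod 151: 117^1≡117, 117^2≡99, 117^4≡137, 117^8≡45, 117^16≡62
30 = 16 + 8 + 4 + 2, so 117^30 ≡ 62·45·137·99 ≡ 19 (mod 151)
R · y^e mod p:
Squares mod 151: 146^1≡146, 146^2≡25, 146^4≡21, 146^8≡139, 146^16≡144, 146^32≡49, 146^64≡136
72 = 64 + 8, so 146^72 ≡ 136·139 ≡ 29 (mod 151)
98·29 = 2842 ≡ 124 (mod 151)
19 ≠ 124; the check fails.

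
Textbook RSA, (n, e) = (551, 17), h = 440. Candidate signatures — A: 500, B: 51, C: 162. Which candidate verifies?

B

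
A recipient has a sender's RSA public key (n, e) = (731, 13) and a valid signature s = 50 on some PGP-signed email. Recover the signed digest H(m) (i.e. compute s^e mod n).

50

Squares mod 731: s^1≡50, s^2≡307, s^4≡681, s^8≡307
13 = 8 + 4 + 1, so s^13 ≡ 307·681·50 ≡ 50 (mod 731)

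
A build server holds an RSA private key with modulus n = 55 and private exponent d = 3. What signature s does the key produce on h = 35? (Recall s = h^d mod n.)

Squares mod 55: h^1≡35, h^2≡15
3 = 2 + 1, so h^3 ≡ 15·35 ≡ 30 (mod 55)

30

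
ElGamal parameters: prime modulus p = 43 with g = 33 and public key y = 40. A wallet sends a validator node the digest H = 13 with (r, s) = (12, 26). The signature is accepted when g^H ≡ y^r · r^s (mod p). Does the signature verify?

Left side g^H mod p:
33^2 = 1089 ≡ 14
33^4 ≡ 14^2 = 196 ≡ 24
33^8 ≡ 24^2 = 576 ≡ 17
13 = 8 + 4 + 1, so 33^13 ≡ 17·24·33 ≡ 5 (mod 43)
Right side y^r · r^s mod p:
40^2 = 1600 ≡ 9
40^4 ≡ 9^2 = 81 ≡ 38
40^8 ≡ 38^2 = 1444 ≡ 25
12 = 8 + 4, so 40^12 ≡ 25·38 ≡ 4 (mod 43)
12^2 = 144 ≡ 15
12^4 ≡ 15^2 = 225 ≡ 10
12^8 ≡ 10^2 = 100 ≡ 14
12^16 ≡ 14^2 = 196 ≡ 24
26 = 16 + 8 + 2, so 12^26 ≡ 24·14·15 ≡ 9 (mod 43)
4·9 = 36 ≡ 36 (mod 43)
5 ≠ 36, so verification fails.

does not verify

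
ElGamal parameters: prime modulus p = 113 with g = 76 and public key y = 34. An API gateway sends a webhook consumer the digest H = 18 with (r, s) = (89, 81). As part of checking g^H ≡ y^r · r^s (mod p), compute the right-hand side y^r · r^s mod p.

Squares mod 113: 34^1≡34, 34^2≡26, 34^4≡111, 34^8≡4, 34^16≡16, 34^32≡30, 34^64≡109
89 = 64 + 16 + 8 + 1, so 34^89 ≡ 109·16·4·34 ≡ 110 (mod 113)
Squares mod 113: 89^1≡89, 89^2≡11, 89^4≡8, 89^8≡64, 89^16≡28, 89^32≡106, 89^64≡49
81 = 64 + 16 + 1, so 89^81 ≡ 49·28·89 ≡ 68 (mod 113)
y^r · r^s ≡ 110·68 = 7480 ≡ 22 (mod 113)

22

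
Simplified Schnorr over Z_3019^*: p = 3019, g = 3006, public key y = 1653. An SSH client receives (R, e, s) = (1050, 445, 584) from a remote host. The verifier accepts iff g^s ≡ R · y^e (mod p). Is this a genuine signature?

g^s mod p:
Squares mod 3019: 3006^1≡3006, 3006^2≡169, 3006^4≡1390, 3006^8≡2959, 3006^16≡581, 3006^32≡2452, 3006^64≡1475, 3006^128≡1945, 3006^256≡218, 3006^512≡2239
584 = 512 + 64 + 8, so 3006^584 ≡ 2239·1475·2959 ≡ 565 (mod 3019)
R · y^e mod p:
Squares mod 3019: 1653^1≡1653, 1653^2≡214, 1653^4≡511, 1653^8≡1487, 1653^16≡1261, 1653^32≡2127, 1653^64≡1667, 1653^128≡1409, 1653^256≡1798
445 = 256 + 128 + 32 + 16 + 8 + 4 + 1, so 1653^445 ≡ 1798·1409·2127·1261·1487·511·1653 ≡ 1050 (mod 3019)
1050·1050 = 1102500 ≡ 565 (mod 3019)
565 ≡ 565 (mod 3019); signature holds.

genuine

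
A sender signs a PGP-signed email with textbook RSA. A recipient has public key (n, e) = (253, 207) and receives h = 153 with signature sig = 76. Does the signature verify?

verifies

sig^207 mod 253 = 153
153 = h, so the signature checks out.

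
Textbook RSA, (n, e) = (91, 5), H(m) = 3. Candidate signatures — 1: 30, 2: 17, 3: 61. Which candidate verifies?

Candidate 1: Squares mod 91: 30^1≡30, 30^2≡81, 30^4≡9; 5 = 4 + 1, so 30^5 ≡ 9·30 ≡ 88 (mod 91)
Candidate 2: Squares mod 91: 17^1≡17, 17^2≡16, 17^4≡74; 5 = 4 + 1, so 17^5 ≡ 74·17 ≡ 75 (mod 91)
Candidate 3: Squares mod 91: 61^1≡61, 61^2≡81, 61^4≡9; 5 = 4 + 1, so 61^5 ≡ 9·61 ≡ 3 (mod 91)
  → matches H(m) = 3

3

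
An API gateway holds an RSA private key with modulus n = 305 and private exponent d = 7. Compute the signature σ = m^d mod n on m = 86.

256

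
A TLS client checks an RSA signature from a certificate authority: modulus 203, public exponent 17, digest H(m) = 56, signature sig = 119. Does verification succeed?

Squares mod 203: sig^1≡119, sig^2≡154, sig^4≡168, sig^8≡7, sig^16≡49
17 = 16 + 1, so sig^17 ≡ 49·119 ≡ 147 (mod 203)
The recovered value 147 does not match the digest 56.

fails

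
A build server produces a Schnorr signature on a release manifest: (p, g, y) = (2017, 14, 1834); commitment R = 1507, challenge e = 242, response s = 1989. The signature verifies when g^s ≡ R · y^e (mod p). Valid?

g^s mod p:
14^2 = 196
14^4 ≡ 196^2 = 38416 ≡ 93
14^8 ≡ 93^2 = 8649 ≡ 581
14^16 ≡ 581^2 = 337561 ≡ 722
14^32 ≡ 722^2 = 521284 ≡ 898
14^64 ≡ 898^2 = 806404 ≡ 1621
14^128 ≡ 1621^2 = 2627641 ≡ 1507
14^256 ≡ 1507^2 = 2271049 ≡ 1924
14^512 ≡ 1924^2 = 3701776 ≡ 581
14^1024 ≡ 581^2 = 337561 ≡ 722
1989 = 1024 + 512 + 256 + 128 + 64 + 4 + 1, so 14^1989 ≡ 722·581·1924·1507·1621·93·14 ≡ 837 (mod 2017)
R · y^e mod p:
1834^2 = 3363556 ≡ 1217
1834^4 ≡ 1217^2 = 1481089 ≡ 611
1834^8 ≡ 611^2 = 373321 ≡ 176
1834^16 ≡ 176^2 = 30976 ≡ 721
1834^32 ≡ 721^2 = 519841 ≡ 1472
1834^64 ≡ 1472^2 = 2166784 ≡ 526
1834^128 ≡ 526^2 = 276676 ≡ 347
242 = 128 + 64 + 32 + 16 + 2, so 1834^242 ≡ 347·526·1472·721·1217 ≡ 843 (mod 2017)
1507·843 = 1270401 ≡ 1708 (mod 2017)
837 ≠ 1708; the check fails.

no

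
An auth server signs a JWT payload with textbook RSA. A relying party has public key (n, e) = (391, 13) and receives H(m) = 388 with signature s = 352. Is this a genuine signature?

s^2 ≡ 352^2 = 123904 ≡ 348
s^4 ≡ 348^2 = 121104 ≡ 285
s^8 ≡ 285^2 = 81225 ≡ 288
13 = 8 + 4 + 1, so s^13 ≡ 288·285·352 ≡ 388 (mod 391)
388 = H(m), so the signature checks out.

genuine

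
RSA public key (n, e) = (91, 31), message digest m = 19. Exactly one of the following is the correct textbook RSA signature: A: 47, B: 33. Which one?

B

Candidate A: 47^31 mod 91 = 5
Candidate B: 33^31 mod 91 = 19
  → matches m = 19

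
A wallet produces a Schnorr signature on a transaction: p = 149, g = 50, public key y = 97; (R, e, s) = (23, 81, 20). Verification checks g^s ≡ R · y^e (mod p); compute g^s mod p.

127

50^2 = 2500 ≡ 116
50^4 ≡ 116^2 = 13456 ≡ 46
50^8 ≡ 46^2 = 2116 ≡ 30
50^16 ≡ 30^2 = 900 ≡ 6
20 = 16 + 4, so 50^20 ≡ 6·46 ≡ 127 (mod 149)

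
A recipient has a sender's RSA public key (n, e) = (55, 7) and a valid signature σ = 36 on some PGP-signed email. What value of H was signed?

31

Squares mod 55: σ^1≡36, σ^2≡31, σ^4≡26
7 = 4 + 2 + 1, so σ^7 ≡ 26·31·36 ≡ 31 (mod 55)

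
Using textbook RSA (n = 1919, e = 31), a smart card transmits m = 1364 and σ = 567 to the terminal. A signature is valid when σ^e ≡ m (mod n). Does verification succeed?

fails

Squares mod 1919: σ^1≡567, σ^2≡1016, σ^4≡1753, σ^8≡690, σ^16≡188
31 = 16 + 8 + 4 + 2 + 1, so σ^31 ≡ 188·690·1753·1016·567 ≡ 746 (mod 1919)
σ^31 mod 1919 = 746, but m = 1364.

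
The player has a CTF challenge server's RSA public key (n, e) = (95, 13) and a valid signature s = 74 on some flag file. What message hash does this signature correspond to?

s^13 mod 95 = 54

54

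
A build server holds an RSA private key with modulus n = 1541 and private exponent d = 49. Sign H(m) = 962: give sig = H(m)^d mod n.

1483

(H(m))^2 ≡ 962^2 = 925444 ≡ 844
(H(m))^4 ≡ 844^2 = 712336 ≡ 394
(H(m))^8 ≡ 394^2 = 155236 ≡ 1136
(H(m))^16 ≡ 1136^2 = 1290496 ≡ 679
(H(m))^32 ≡ 679^2 = 461041 ≡ 282
49 = 32 + 16 + 1, so (H(m))^49 ≡ 282·679·962 ≡ 1483 (mod 1541)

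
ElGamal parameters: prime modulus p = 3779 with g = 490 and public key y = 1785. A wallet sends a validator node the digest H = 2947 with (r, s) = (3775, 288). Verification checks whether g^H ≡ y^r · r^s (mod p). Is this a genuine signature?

Left side g^H mod p:
Squares mod 3779: 490^1≡490, 490^2≡2023, 490^4≡3651, 490^8≡1268, 490^16≡1749, 490^32≡1790, 490^64≡3287, 490^128≡208, 490^256≡1695, 490^512≡985, 490^1024≡2801, 490^2048≡397
2947 = 2048 + 512 + 256 + 128 + 2 + 1, so 490^2947 ≡ 397·985·1695·208·2023·490 ≡ 3073 (mod 3779)
Right side y^r · r^s mod p:
Squares mod 3779: 1785^1≡1785, 1785^2≡528, 1785^4≡2917, 1785^8≡2360, 1785^16≡3133, 1785^32≡1626, 1785^64≡2355, 1785^128≡2232, 1785^256≡1102, 1785^512≡1345, 1785^1024≡2663, 1785^2048≡2165
3775 = 2048 + 1024 + 512 + 128 + 32 + 16 + 8 + 4 + 2 + 1, so 1785^3775 ≡ 2165·2663·1345·2232·1626·3133·2360·2917·528·1785 ≡ 581 (mod 3779)
Squares mod 3779: 3775^1≡3775, 3775^2≡16, 3775^4≡256, 3775^8≡1293, 3775^16≡1531, 3775^32≡981, 3775^64≡2495, 3775^128≡1012, 3775^256≡35
288 = 256 + 32, so 3775^288 ≡ 35·981 ≡ 324 (mod 3779)
581·324 = 188244 ≡ 3073 (mod 3779)
3073 ≡ 3073 (mod 3779), so the signature is genuine.

genuine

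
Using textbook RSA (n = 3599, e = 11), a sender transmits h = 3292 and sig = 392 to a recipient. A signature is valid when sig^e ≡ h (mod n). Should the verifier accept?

accept

sig^2 ≡ 392^2 = 153664 ≡ 2506
sig^4 ≡ 2506^2 = 6280036 ≡ 3380
sig^8 ≡ 3380^2 = 11424400 ≡ 1174
11 = 8 + 2 + 1, so sig^11 ≡ 1174·2506·392 ≡ 3292 (mod 3599)
Since 3292 equals the digest 3292, verification succeeds.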